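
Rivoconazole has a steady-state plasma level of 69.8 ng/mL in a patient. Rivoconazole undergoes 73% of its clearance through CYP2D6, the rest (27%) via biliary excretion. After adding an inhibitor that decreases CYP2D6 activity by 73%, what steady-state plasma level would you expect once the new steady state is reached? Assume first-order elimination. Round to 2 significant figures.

The CYP2D6 pathway (73% of clearance) falls to 0.27× activity: 0.73 × 0.27 = 0.1971.
The remaining 27% of clearance is unaffected.
Relative clearance = 0.1971 + 0.27 = 0.4671.
With dosing unchanged, steady-state plasma level scales as 1/CL: 69.8 / 0.4671 = 1.5 × 10² ng/mL.

1.5 × 10² ng/mL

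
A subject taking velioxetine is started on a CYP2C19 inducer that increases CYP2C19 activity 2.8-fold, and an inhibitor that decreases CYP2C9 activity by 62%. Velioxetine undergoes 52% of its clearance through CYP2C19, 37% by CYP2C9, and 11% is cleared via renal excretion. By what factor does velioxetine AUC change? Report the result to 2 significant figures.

0.59

CYP2C19: 0.52 × 2.8 = 1.456
CYP2C9: 0.37 × 0.38 = 0.1406
Other: 0.11 (unchanged)
CL_new/CL_old = 1.456 + 0.1406 + 0.11 = 1.7066.
Net AUC ratio = 1 / 1.7066 = 0.59.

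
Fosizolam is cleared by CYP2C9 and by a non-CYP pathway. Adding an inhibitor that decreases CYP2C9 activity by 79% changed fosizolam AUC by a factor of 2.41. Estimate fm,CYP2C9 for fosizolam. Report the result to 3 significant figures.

0.741

Call the CYP2C9 fraction fm. After the interaction, CL_new/CL_old = fm × 0.21 + (1 − fm).
AUC ratio = 1 / (new CL fraction), so new CL fraction = 1 / 2.41 = 0.4149.
fm × 0.21 + 1 − fm = 0.4149  ⇒  fm × (0.21 − 1) = −0.5851  ⇒  fm = 0.741.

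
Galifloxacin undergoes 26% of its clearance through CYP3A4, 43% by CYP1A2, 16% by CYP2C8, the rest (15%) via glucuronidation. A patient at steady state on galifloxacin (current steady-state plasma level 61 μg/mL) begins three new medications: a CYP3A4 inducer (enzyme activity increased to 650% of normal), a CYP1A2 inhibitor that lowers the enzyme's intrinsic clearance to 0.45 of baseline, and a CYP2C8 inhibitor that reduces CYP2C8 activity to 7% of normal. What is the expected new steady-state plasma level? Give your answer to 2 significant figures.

30 μg/mL

The CYP3A4 pathway (26% of clearance) increases to 6.5× activity: 0.26 × 6.5 = 1.69.
The CYP1A2 pathway (43% of clearance) is reduced to 0.45× activity: 0.43 × 0.45 = 0.1935.
The CYP2C8 pathway (16% of clearance) falls to 0.07× activity: 0.16 × 0.07 = 0.0112.
The remaining 15% of clearance is unaffected.
New clearance relative to baseline: 1.69 + 0.1935 + 0.0112 + 0.15 = 2.0447.
Steady-state plasma level ∝ 1/CL: new value = 61 / 2.0447 = 30 μg/mL.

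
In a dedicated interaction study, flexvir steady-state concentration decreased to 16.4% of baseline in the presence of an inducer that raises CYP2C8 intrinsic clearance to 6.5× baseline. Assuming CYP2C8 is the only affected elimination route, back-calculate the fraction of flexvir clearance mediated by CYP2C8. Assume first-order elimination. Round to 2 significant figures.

Let x = fm,CYP2C8. Because steady-state concentration ∝ 1/CL, relative clearance rose to 1/0.164 = 6.098.
Setting x·6.5 + (1 − x) = 6.098 and solving: x = (6.098 − 1)/(6.5 − 1) = 0.93.

0.93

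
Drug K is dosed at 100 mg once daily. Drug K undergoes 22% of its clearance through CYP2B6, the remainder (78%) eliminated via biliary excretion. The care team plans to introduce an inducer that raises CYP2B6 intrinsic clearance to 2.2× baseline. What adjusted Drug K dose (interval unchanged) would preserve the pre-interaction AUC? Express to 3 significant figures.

The CYP2B6 pathway (22% of clearance) rises to 2.2× activity: 0.22 × 2.2 = 0.484.
Non-CYP routes (78%) are unchanged.
Relative clearance = 0.484 + 0.78 = 1.264.
Exposure is unchanged when dose changes in proportion to clearance. New dose = 100 mg × 1.264 = 126 mg.

126 mg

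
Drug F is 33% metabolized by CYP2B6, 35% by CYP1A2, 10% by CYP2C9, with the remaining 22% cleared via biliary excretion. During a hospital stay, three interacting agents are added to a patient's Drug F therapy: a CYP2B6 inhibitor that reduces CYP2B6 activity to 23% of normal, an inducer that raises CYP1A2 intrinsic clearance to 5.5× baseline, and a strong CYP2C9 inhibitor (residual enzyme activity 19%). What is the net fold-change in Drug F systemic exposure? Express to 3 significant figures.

0.446

CYP2B6: 0.33 × 0.23 = 0.0759
CYP1A2: 0.35 × 5.5 = 1.925
CYP2C9: 0.1 × 0.19 = 0.019
Other: 0.22 (unchanged)
CL_new/CL_old = 0.0759 + 1.925 + 0.019 + 0.22 = 2.2399.
Because systemic exposure varies inversely with clearance, the combined effect is 1 / 2.2399 = 0.446.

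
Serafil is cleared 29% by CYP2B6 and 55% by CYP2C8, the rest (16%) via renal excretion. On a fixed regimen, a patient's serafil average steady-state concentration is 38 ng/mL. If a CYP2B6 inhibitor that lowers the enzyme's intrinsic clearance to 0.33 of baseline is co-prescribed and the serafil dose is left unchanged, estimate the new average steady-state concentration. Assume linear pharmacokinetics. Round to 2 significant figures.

CYP2B6: 0.29 × 0.33 = 0.0957
CYP2C8: 0.55 (unchanged)
Other: 0.16 (unchanged)
New clearance relative to baseline: 0.0957 + 0.55 + 0.16 = 0.8057.
With dosing unchanged, average steady-state concentration scales as 1/CL: 38 / 0.8057 = 47 ng/mL.

47 ng/mL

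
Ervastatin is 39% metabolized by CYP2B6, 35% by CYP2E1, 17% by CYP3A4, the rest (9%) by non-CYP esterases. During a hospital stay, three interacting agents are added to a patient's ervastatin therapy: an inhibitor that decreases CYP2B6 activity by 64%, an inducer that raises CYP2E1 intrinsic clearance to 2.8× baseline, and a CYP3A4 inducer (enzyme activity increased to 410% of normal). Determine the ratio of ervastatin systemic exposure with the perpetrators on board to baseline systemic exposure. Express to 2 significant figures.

The CYP2B6 pathway (39% of clearance) drops to 0.36× activity: 0.39 × 0.36 = 0.1404.
The CYP2E1 pathway (35% of clearance) rises to 2.8× activity: 0.35 × 2.8 = 0.98.
The CYP3A4 pathway (17% of clearance) rises to 4.1× activity: 0.17 × 4.1 = 0.697.
Non-CYP routes (9%) are unchanged.
New clearance relative to baseline: 0.1404 + 0.98 + 0.697 + 0.09 = 1.9074.
Because systemic exposure varies inversely with clearance, the combined effect is 1 / 1.9074 = 0.52.

0.52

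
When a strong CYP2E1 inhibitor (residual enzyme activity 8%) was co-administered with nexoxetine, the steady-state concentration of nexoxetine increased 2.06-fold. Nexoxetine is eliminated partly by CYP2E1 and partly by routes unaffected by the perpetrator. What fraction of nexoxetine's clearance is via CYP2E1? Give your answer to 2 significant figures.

0.56

Let x = fm,CYP2E1. Because steady-state concentration ∝ 1/CL, relative clearance fell to 1/2.06 = 0.4854.
Setting x·0.08 + (1 − x) = 0.4854 and solving: x = (0.4854 − 1)/(0.08 − 1) = 0.56.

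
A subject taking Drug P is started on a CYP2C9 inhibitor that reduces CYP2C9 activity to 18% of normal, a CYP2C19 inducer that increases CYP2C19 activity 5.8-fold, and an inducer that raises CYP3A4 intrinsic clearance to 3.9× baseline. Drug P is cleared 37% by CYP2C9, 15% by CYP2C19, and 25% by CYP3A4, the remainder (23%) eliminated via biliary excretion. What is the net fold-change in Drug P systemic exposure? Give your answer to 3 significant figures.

0.467

The CYP2C9 pathway (37% of clearance) is reduced to 0.18× activity: 0.37 × 0.18 = 0.0666.
The CYP2C19 pathway (15% of clearance) is boosted to 5.8× activity: 0.15 × 5.8 = 0.87.
The CYP3A4 pathway (25% of clearance) increases to 3.9× activity: 0.25 × 3.9 = 0.975.
The remaining 23% of clearance is unaffected.
CL_new/CL_old = 0.0666 + 0.87 + 0.975 + 0.23 = 2.1416.
Because systemic exposure varies inversely with clearance, the combined effect is 1 / 2.1416 = 0.467.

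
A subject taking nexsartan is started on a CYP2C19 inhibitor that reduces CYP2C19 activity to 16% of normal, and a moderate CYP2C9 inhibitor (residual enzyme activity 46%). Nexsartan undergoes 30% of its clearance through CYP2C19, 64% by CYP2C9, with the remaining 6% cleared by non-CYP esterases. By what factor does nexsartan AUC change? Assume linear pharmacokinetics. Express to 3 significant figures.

The CYP2C19 pathway (30% of clearance) falls to 0.16× activity: 0.3 × 0.16 = 0.048.
The CYP2C9 pathway (64% of clearance) falls to 0.46× activity: 0.64 × 0.46 = 0.2944.
The remaining 6% of clearance is unaffected.
CL_new/CL_old = 0.048 + 0.2944 + 0.06 = 0.4024.
Because AUC varies inversely with clearance, the combined effect is 1 / 0.4024 = 2.49.

2.49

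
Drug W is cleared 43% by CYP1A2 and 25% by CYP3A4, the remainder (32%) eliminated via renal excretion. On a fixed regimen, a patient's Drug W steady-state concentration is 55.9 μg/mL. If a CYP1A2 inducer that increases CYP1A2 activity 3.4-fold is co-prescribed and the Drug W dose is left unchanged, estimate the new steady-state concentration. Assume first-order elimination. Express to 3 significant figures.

The CYP1A2 pathway (43% of clearance) increases to 3.4× activity: 0.43 × 3.4 = 1.462.
CYP3A4 (25%) and the residual 32% are unaffected.
Relative clearance = 1.462 + 0.25 + 0.32 = 2.032.
With dosing unchanged, steady-state concentration scales as 1/CL: 55.9 / 2.032 = 27.5 μg/mL.

27.5 μg/mL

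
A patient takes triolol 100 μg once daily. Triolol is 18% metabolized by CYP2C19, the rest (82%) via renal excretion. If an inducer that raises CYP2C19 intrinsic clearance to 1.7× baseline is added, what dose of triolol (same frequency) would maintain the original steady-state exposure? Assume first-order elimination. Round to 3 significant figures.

The CYP2C19 pathway (18% of clearance) is boosted to 1.7× activity: 0.18 × 1.7 = 0.306.
Non-CYP routes (82%) are unchanged.
CL_new/CL_old = 0.306 + 0.82 = 1.126.
Css,avg = (dose rate)/CL, so holding Css fixed requires dose ∝ CL: 100 × 1.126 = 113 μg.

113 μg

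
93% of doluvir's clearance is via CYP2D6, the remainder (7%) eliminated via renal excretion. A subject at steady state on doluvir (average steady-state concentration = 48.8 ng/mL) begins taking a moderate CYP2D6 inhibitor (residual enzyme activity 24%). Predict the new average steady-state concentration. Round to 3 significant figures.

166 ng/mL

The CYP2D6 pathway (93% of clearance) falls to 0.24× activity: 0.93 × 0.24 = 0.2232.
The remaining 7% of clearance is unaffected.
New clearance relative to baseline: 0.2232 + 0.07 = 0.2932.
New average steady-state concentration = baseline ÷ relative clearance = 48.8 / 0.2932 = 166 ng/mL.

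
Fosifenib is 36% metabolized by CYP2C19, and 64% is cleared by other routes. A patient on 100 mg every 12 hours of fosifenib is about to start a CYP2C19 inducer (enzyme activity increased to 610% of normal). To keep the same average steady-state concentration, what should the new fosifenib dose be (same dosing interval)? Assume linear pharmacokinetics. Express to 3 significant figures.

284 mg

The CYP2C19 pathway (36% of clearance) increases to 6.1× activity: 0.36 × 6.1 = 2.196.
Non-CYP routes (64%) are unchanged.
New clearance relative to baseline: 2.196 + 0.64 = 2.836.
Exposure is unchanged when dose changes in proportion to clearance. New dose = 100 mg × 2.836 = 284 mg.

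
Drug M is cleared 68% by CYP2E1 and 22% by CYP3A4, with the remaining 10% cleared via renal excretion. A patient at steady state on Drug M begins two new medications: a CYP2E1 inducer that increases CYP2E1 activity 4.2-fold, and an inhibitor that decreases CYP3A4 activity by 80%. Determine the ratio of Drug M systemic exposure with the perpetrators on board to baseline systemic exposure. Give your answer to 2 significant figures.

CYP2E1: 0.68 × 4.2 = 2.856
CYP3A4: 0.22 × 0.2 = 0.044
Other: 0.1 (unchanged)
CL_new/CL_old = 2.856 + 0.044 + 0.1 = 3.
Because systemic exposure varies inversely with clearance, the combined effect is 1 / 3 = 0.33.

0.33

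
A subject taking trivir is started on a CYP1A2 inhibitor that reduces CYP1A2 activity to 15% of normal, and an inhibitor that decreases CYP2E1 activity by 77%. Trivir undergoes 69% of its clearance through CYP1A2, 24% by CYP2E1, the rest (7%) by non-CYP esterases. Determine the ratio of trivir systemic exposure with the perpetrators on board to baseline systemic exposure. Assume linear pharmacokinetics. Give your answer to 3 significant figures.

4.37

CYP1A2: 0.69 × 0.15 = 0.1035
CYP2E1: 0.24 × 0.23 = 0.0552
Other: 0.07 (unchanged)
New clearance relative to baseline: 0.1035 + 0.0552 + 0.07 = 0.2287.
Because systemic exposure varies inversely with clearance, the combined effect is 1 / 0.2287 = 4.37.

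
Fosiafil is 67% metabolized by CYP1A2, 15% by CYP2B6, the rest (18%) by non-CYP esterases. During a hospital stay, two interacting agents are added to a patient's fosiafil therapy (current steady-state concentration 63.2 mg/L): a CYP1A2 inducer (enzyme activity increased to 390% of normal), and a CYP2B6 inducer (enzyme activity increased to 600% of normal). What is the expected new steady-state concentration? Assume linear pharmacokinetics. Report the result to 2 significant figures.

17 mg/L

CYP1A2: 0.67 × 3.9 = 2.613
CYP2B6: 0.15 × 6 = 0.9
Other: 0.18 (unchanged)
Relative clearance = 2.613 + 0.9 + 0.18 = 3.693.
Steady-state concentration ∝ 1/CL: new value = 63.2 / 3.693 = 17 mg/L.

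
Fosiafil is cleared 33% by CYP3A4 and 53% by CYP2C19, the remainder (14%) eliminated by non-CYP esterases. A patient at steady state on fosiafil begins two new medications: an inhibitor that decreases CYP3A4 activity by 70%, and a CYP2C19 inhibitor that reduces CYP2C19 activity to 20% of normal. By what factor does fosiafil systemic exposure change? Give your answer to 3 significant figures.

The CYP3A4 pathway (33% of clearance) is reduced to 0.3× activity: 0.33 × 0.3 = 0.099.
The CYP2C19 pathway (53% of clearance) falls to 0.2× activity: 0.53 × 0.2 = 0.106.
Non-CYP routes (14%) are unchanged.
New clearance relative to baseline: 0.099 + 0.106 + 0.14 = 0.345.
Systemic exposure ∝ 1/CL: fold-change = 1 / 0.345 = 2.90.

2.90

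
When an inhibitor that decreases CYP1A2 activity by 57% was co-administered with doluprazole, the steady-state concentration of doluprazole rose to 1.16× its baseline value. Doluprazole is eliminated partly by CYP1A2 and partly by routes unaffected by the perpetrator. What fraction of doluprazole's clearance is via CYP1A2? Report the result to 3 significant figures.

0.242

Write x for the fraction cleared via CYP1A2. The observed steady-state concentration change means clearance fell to 1/1.16 = 0.8621 of baseline.
Setting x·0.43 + (1 − x) = 0.8621 and solving: x = (0.8621 − 1)/(0.43 − 1) = 0.242.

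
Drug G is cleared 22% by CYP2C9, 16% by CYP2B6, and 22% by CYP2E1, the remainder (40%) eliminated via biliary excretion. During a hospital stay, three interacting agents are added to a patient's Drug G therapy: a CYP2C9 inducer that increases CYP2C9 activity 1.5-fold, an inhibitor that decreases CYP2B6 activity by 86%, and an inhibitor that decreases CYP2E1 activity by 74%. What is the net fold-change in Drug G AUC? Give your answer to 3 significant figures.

1.24

The CYP2C9 pathway (22% of clearance) rises to 1.5× activity: 0.22 × 1.5 = 0.33.
The CYP2B6 pathway (16% of clearance) falls to 0.14× activity: 0.16 × 0.14 = 0.0224.
The CYP2E1 pathway (22% of clearance) falls to 0.26× activity: 0.22 × 0.26 = 0.0572.
The remaining 40% of clearance is unaffected.
CL_new/CL_old = 0.33 + 0.0224 + 0.0572 + 0.4 = 0.8096.
AUC ∝ 1/CL: fold-change = 1 / 0.8096 = 1.24.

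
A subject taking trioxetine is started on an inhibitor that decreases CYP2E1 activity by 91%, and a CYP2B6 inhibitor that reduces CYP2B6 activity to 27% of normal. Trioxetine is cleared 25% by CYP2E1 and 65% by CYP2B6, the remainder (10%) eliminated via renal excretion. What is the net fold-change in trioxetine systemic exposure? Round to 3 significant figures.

3.36

The CYP2E1 pathway (25% of clearance) drops to 0.09× activity: 0.25 × 0.09 = 0.0225.
The CYP2B6 pathway (65% of clearance) drops to 0.27× activity: 0.65 × 0.27 = 0.1755.
The remaining 10% of clearance is unaffected.
CL_new/CL_old = 0.0225 + 0.1755 + 0.1 = 0.298.
Net systemic exposure ratio = 1 / 0.298 = 3.36.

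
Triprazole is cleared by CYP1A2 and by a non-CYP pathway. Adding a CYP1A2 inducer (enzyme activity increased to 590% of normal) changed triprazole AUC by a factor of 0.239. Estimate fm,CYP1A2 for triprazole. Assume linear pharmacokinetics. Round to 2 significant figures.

0.65

Call the CYP1A2 fraction fm. After the interaction, CL_new/CL_old = fm × 5.9 + (1 − fm).
AUC ratio = 1 / (new CL fraction), so new CL fraction = 1 / 0.239 = 4.184.
fm × 5.9 + 1 − fm = 4.184  ⇒  fm × (5.9 − 1) = 3.184  ⇒  fm = 0.65.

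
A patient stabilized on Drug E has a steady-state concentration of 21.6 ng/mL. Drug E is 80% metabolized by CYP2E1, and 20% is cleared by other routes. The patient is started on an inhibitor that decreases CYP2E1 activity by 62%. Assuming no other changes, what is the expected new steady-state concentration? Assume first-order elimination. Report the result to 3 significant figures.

The CYP2E1 pathway (80% of clearance) falls to 0.38× activity: 0.8 × 0.38 = 0.304.
The remaining 20% of clearance is unaffected.
Relative clearance = 0.304 + 0.2 = 0.504.
New steady-state concentration = baseline ÷ relative clearance = 21.6 / 0.504 = 42.9 ng/mL.

42.9 ng/mL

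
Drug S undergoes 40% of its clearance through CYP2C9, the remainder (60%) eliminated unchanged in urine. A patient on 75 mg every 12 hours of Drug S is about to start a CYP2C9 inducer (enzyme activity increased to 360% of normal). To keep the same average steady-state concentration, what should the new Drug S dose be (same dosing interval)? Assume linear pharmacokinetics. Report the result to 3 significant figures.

The CYP2C9 pathway (40% of clearance) increases to 3.6× activity: 0.4 × 3.6 = 1.44.
Non-CYP routes (60%) are unchanged.
Relative clearance = 1.44 + 0.6 = 2.04.
Exposure is unchanged when dose changes in proportion to clearance. New dose = 75 mg × 2.04 = 153 mg.

153 mg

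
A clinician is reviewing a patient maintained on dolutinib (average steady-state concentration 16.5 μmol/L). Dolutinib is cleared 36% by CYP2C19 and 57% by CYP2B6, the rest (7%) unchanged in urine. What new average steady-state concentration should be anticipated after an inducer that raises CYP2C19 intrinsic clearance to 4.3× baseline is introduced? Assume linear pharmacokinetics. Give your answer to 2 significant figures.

The CYP2C19 pathway (36% of clearance) rises to 4.3× activity: 0.36 × 4.3 = 1.548.
CYP2B6 (57%) and the residual 7% are unaffected.
New clearance relative to baseline: 1.548 + 0.57 + 0.07 = 2.188.
With dosing unchanged, average steady-state concentration scales as 1/CL: 16.5 / 2.188 = 7.5 μmol/L.

7.5 μmol/L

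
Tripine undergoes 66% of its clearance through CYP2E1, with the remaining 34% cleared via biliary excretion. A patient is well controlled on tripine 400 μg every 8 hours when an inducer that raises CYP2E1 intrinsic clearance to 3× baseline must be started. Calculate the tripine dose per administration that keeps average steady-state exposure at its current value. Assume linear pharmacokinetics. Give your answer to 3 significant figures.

928 μg

CYP2E1: 0.66 × 3 = 1.98
Other: 0.34 (unchanged)
CL_new/CL_old = 1.98 + 0.34 = 2.32.
Css,avg = (dose rate)/CL, so holding Css fixed requires dose ∝ CL: 400 × 2.32 = 928 μg.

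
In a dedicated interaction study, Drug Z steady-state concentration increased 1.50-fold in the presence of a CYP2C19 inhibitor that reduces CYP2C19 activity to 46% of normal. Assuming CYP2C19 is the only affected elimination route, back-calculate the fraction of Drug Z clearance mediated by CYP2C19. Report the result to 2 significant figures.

0.62

Call the CYP2C19 fraction fm. After the interaction, CL_new/CL_old = fm × 0.46 + (1 − fm).
Steady-state concentration ratio = 1 / (new CL fraction), so new CL fraction = 1 / 1.50 = 0.6667.
fm × 0.46 + 1 − fm = 0.6667  ⇒  fm × (0.46 − 1) = −0.3333  ⇒  fm = 0.62.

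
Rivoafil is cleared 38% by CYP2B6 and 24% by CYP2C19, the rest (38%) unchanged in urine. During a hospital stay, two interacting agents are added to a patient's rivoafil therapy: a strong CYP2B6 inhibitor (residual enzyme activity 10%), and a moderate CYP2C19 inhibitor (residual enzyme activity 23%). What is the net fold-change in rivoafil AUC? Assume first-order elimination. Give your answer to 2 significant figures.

CYP2B6: 0.38 × 0.1 = 0.038
CYP2C19: 0.24 × 0.23 = 0.0552
Other: 0.38 (unchanged)
Relative clearance = 0.038 + 0.0552 + 0.38 = 0.4732.
Net AUC ratio = 1 / 0.4732 = 2.1.

2.1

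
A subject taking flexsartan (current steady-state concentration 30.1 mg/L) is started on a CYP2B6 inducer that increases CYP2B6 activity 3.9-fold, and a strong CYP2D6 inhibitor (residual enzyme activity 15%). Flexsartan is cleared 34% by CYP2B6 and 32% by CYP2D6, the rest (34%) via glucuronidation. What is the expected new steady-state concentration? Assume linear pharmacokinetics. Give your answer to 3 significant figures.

CYP2B6: 0.34 × 3.9 = 1.326
CYP2D6: 0.32 × 0.15 = 0.048
Other: 0.34 (unchanged)
Relative clearance = 1.326 + 0.048 + 0.34 = 1.714.
Dividing the baseline by the relative clearance: 30.1 / 1.714 = 17.6 mg/L.

17.6 mg/L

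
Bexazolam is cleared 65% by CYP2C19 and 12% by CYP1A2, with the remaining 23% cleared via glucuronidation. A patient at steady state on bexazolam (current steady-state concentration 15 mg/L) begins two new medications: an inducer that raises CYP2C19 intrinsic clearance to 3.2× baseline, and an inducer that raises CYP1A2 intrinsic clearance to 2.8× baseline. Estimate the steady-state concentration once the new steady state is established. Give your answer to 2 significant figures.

5.7 mg/L

The CYP2C19 pathway (65% of clearance) increases to 3.2× activity: 0.65 × 3.2 = 2.08.
The CYP1A2 pathway (12% of clearance) rises to 2.8× activity: 0.12 × 2.8 = 0.336.
Non-CYP routes (23%) are unchanged.
New clearance relative to baseline: 2.08 + 0.336 + 0.23 = 2.646.
New steady-state concentration = 15 / 2.646 = 5.7 mg/L (concentration scales inversely with clearance).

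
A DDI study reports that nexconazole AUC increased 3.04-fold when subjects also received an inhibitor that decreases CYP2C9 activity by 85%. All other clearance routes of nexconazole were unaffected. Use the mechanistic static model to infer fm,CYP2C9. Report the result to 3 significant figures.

Call the CYP2C9 fraction fm. After the interaction, CL_new/CL_old = fm × 0.15 + (1 − fm).
AUC ratio = 1 / (new CL fraction), so new CL fraction = 1 / 3.04 = 0.3289.
fm × 0.15 + 1 − fm = 0.3289  ⇒  fm × (0.15 − 1) = −0.6711  ⇒  fm = 0.789.

0.789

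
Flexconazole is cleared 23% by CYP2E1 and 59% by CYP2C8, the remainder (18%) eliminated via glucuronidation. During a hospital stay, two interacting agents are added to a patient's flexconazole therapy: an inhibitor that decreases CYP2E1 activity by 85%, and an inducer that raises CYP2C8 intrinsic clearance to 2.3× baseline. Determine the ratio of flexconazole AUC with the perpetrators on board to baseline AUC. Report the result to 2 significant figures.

0.64

The CYP2E1 pathway (23% of clearance) is reduced to 0.15× activity: 0.23 × 0.15 = 0.0345.
The CYP2C8 pathway (59% of clearance) increases to 2.3× activity: 0.59 × 2.3 = 1.357.
The remaining 18% of clearance is unaffected.
New clearance relative to baseline: 0.0345 + 1.357 + 0.18 = 1.5715.
Because AUC varies inversely with clearance, the combined effect is 1 / 1.5715 = 0.64.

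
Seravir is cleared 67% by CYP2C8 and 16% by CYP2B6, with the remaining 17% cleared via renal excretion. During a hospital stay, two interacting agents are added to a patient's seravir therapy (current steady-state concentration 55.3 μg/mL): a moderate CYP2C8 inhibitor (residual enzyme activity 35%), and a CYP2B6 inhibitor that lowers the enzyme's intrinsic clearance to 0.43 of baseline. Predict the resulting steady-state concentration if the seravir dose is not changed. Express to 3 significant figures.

CYP2C8: 0.67 × 0.35 = 0.2345
CYP2B6: 0.16 × 0.43 = 0.0688
Other: 0.17 (unchanged)
New clearance relative to baseline: 0.2345 + 0.0688 + 0.17 = 0.4733.
Steady-state concentration ∝ 1/CL: new value = 55.3 / 0.4733 = 117 μg/mL.

117 μg/mL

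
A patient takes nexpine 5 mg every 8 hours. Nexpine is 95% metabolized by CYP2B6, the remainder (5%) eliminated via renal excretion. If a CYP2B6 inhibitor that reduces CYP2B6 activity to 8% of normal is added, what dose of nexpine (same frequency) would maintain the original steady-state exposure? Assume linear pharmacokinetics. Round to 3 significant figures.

The CYP2B6 pathway (95% of clearance) falls to 0.08× activity: 0.95 × 0.08 = 0.076.
Non-CYP routes (5%) are unchanged.
New clearance relative to baseline: 0.076 + 0.05 = 0.126.
Css,avg = (dose rate)/CL, so holding Css fixed requires dose ∝ CL: 5 × 0.126 = 0.630 mg.

0.630 mg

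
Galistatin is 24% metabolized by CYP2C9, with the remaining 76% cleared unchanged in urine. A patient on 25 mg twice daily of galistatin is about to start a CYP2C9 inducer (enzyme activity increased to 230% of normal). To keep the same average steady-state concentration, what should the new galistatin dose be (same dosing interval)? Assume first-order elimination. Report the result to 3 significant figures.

The CYP2C9 pathway (24% of clearance) increases to 2.3× activity: 0.24 × 2.3 = 0.552.
Non-CYP routes (76%) are unchanged.
CL_new/CL_old = 0.552 + 0.76 = 1.312.
Css,avg = (dose rate)/CL, so holding Css fixed requires dose ∝ CL: 25 × 1.312 = 32.8 mg.

32.8 mg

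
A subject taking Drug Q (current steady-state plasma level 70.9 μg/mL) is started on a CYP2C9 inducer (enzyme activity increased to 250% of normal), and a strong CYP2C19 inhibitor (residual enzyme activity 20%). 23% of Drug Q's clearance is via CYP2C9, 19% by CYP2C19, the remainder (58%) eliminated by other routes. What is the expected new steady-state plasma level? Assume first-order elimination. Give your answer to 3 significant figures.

59.4 μg/mL

The CYP2C9 pathway (23% of clearance) rises to 2.5× activity: 0.23 × 2.5 = 0.575.
The CYP2C19 pathway (19% of clearance) is reduced to 0.2× activity: 0.19 × 0.2 = 0.038.
The remaining 58% of clearance is unaffected.
New clearance relative to baseline: 0.575 + 0.038 + 0.58 = 1.193.
New steady-state plasma level = 70.9 / 1.193 = 59.4 μg/mL (concentration scales inversely with clearance).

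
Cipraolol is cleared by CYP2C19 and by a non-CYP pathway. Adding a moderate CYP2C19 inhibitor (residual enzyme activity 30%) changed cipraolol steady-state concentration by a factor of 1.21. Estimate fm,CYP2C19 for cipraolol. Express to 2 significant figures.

Let x = fm,CYP2C19. Because steady-state concentration ∝ 1/CL, relative clearance fell to 1/1.21 = 0.8264.
Setting x·0.3 + (1 − x) = 0.8264 and solving: x = (0.8264 − 1)/(0.3 − 1) = 0.25.

0.25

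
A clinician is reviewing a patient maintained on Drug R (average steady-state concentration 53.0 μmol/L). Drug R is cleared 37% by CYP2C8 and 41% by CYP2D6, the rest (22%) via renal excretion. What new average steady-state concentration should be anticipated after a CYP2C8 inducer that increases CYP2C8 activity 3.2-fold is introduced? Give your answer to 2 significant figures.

29 μmol/L

The CYP2C8 pathway (37% of clearance) is boosted to 3.2× activity: 0.37 × 3.2 = 1.184.
CYP2D6 (41%) and the residual 22% are unaffected.
Relative clearance = 1.184 + 0.41 + 0.22 = 1.814.
Average steady-state concentration ∝ 1/CL, so new value = 53.0 / 1.814 = 29 μmol/L.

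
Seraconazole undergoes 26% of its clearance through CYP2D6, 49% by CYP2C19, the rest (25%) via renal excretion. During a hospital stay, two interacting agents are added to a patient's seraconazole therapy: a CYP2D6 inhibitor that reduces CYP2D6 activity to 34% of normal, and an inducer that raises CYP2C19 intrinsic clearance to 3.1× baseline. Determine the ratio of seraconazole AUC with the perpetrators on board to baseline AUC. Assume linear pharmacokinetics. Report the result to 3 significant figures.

The CYP2D6 pathway (26% of clearance) is reduced to 0.34× activity: 0.26 × 0.34 = 0.0884.
The CYP2C19 pathway (49% of clearance) is boosted to 3.1× activity: 0.49 × 3.1 = 1.519.
The remaining 25% of clearance is unaffected.
CL_new/CL_old = 0.0884 + 1.519 + 0.25 = 1.8574.
Because AUC varies inversely with clearance, the combined effect is 1 / 1.8574 = 0.538.

0.538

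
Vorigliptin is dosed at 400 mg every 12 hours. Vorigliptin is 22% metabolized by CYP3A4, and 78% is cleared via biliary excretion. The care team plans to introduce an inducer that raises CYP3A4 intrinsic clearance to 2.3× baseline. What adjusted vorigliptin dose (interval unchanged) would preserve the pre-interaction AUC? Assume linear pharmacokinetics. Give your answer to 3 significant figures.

The CYP3A4 pathway (22% of clearance) rises to 2.3× activity: 0.22 × 2.3 = 0.506.
The remaining 78% of clearance is unaffected.
Relative clearance = 0.506 + 0.78 = 1.286.
Exposure is unchanged when dose changes in proportion to clearance. New dose = 400 mg × 1.286 = 514 mg.

514 mg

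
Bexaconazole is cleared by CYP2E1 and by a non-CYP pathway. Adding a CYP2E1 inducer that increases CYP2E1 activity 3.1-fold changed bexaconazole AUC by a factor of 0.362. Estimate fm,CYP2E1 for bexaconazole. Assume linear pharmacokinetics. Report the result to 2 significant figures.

0.84

Write x for the fraction cleared via CYP2E1. The observed AUC change means clearance rose to 1/0.362 = 2.762 of baseline.
Only the CYP2E1 route changed, so 2.762 = x·3.1 + (1 − x), giving x = 0.84.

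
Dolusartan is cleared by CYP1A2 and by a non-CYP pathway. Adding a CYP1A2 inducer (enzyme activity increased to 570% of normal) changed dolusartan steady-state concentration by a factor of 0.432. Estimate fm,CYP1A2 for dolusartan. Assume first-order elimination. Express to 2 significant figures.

0.28

Write x for the fraction cleared via CYP1A2. The observed steady-state concentration change means clearance rose to 1/0.432 = 2.315 of baseline.
Only the CYP1A2 route changed, so 2.315 = x·5.7 + (1 − x), giving x = 0.28.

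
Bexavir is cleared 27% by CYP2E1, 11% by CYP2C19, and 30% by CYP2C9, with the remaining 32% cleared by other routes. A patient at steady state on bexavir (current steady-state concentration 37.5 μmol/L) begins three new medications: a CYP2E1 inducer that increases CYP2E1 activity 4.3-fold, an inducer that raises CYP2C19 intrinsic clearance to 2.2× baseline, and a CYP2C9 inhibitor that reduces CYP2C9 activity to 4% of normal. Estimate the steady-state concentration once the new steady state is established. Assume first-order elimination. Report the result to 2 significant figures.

22 μmol/L

CYP2E1: 0.27 × 4.3 = 1.161
CYP2C19: 0.11 × 2.2 = 0.242
CYP2C9: 0.3 × 0.04 = 0.012
Other: 0.32 (unchanged)
Relative clearance = 1.161 + 0.242 + 0.012 + 0.32 = 1.735.
Dividing the baseline by the relative clearance: 37.5 / 1.735 = 22 μmol/L.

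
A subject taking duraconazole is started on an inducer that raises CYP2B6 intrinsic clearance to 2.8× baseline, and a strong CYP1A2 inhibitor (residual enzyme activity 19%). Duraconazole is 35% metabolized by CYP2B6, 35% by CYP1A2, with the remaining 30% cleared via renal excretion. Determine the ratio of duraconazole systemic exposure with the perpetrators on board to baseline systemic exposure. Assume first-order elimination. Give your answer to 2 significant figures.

0.74

CYP2B6: 0.35 × 2.8 = 0.98
CYP1A2: 0.35 × 0.19 = 0.0665
Other: 0.3 (unchanged)
Relative clearance = 0.98 + 0.0665 + 0.3 = 1.3465.
Systemic exposure ∝ 1/CL: fold-change = 1 / 1.3465 = 0.74.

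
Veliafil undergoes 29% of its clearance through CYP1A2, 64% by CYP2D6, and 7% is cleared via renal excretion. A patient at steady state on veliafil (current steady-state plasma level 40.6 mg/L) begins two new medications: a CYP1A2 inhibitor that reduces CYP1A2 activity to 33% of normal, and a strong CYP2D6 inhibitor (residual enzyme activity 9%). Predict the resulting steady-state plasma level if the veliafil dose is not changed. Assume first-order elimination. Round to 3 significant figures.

CYP1A2: 0.29 × 0.33 = 0.0957
CYP2D6: 0.64 × 0.09 = 0.0576
Other: 0.07 (unchanged)
New clearance relative to baseline: 0.0957 + 0.0576 + 0.07 = 0.2233.
Steady-state plasma level ∝ 1/CL: new value = 40.6 / 0.2233 = 182 mg/L.

182 mg/L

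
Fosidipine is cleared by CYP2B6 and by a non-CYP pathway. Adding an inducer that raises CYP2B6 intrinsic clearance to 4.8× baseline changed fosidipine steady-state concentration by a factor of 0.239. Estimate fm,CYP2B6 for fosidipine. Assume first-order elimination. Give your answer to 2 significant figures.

Let fm be the CYP2B6 fraction. New clearance relative to baseline = fm × 4.8 + (1 − fm).
Steady-state concentration ratio = 1 / (new CL fraction), so new CL fraction = 1 / 0.239 = 4.184.
fm × 4.8 + 1 − fm = 4.184  ⇒  fm × (4.8 − 1) = 3.184  ⇒  fm = 0.84.

0.84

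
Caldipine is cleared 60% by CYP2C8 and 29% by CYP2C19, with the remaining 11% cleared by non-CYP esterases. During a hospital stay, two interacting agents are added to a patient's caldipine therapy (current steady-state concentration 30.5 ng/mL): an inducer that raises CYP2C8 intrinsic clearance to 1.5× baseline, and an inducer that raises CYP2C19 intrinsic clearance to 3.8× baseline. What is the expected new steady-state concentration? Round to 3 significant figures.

14.4 ng/mL

The CYP2C8 pathway (60% of clearance) rises to 1.5× activity: 0.6 × 1.5 = 0.9.
The CYP2C19 pathway (29% of clearance) is boosted to 3.8× activity: 0.29 × 3.8 = 1.102.
Non-CYP routes (11%) are unchanged.
Relative clearance = 0.9 + 1.102 + 0.11 = 2.112.
Dividing the baseline by the relative clearance: 30.5 / 2.112 = 14.4 ng/mL.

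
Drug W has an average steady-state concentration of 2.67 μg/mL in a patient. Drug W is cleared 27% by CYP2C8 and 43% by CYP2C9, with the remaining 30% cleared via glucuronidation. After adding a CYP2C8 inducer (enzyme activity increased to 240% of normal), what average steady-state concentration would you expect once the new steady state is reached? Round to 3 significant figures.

1.94 μg/mL

The CYP2C8 pathway (27% of clearance) is boosted to 2.4× activity: 0.27 × 2.4 = 0.648.
CYP2C9 (43%) and the residual 30% are unaffected.
New clearance relative to baseline: 0.648 + 0.43 + 0.3 = 1.378.
New average steady-state concentration = baseline ÷ relative clearance = 2.67 / 1.378 = 1.94 μg/mL.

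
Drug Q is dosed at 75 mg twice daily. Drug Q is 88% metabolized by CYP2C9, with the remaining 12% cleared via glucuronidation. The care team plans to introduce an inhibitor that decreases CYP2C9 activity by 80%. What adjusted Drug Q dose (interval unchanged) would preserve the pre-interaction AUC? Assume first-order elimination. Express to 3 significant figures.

The CYP2C9 pathway (88% of clearance) drops to 0.2× activity: 0.88 × 0.2 = 0.176.
The remaining 12% of clearance is unaffected.
CL_new/CL_old = 0.176 + 0.12 = 0.296.
Exposure is unchanged when dose changes in proportion to clearance. New dose = 75 mg × 0.296 = 22.2 mg.

22.2 mg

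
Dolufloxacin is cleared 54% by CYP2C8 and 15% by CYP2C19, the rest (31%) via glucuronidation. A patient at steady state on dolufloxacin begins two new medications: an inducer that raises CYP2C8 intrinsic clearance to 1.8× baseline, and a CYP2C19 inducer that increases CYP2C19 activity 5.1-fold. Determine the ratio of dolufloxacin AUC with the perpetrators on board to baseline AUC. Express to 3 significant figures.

0.489

The CYP2C8 pathway (54% of clearance) is boosted to 1.8× activity: 0.54 × 1.8 = 0.972.
The CYP2C19 pathway (15% of clearance) is boosted to 5.1× activity: 0.15 × 5.1 = 0.765.
The remaining 31% of clearance is unaffected.
New clearance relative to baseline: 0.972 + 0.765 + 0.31 = 2.047.
Net AUC ratio = 1 / 2.047 = 0.489.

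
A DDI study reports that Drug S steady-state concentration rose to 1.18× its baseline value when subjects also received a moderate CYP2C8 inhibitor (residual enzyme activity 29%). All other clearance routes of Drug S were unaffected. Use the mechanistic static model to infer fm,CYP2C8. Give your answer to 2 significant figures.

0.21

Write x for the fraction cleared via CYP2C8. The observed steady-state concentration change means clearance fell to 1/1.18 = 0.8475 of baseline.
Only the CYP2C8 route changed, so 0.8475 = x·0.29 + (1 − x), giving x = 0.21.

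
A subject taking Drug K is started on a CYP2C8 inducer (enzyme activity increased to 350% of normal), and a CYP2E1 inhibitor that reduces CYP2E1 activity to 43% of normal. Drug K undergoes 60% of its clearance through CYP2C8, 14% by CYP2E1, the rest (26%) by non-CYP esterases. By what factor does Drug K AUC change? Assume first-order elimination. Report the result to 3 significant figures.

The CYP2C8 pathway (60% of clearance) rises to 3.5× activity: 0.6 × 3.5 = 2.1.
The CYP2E1 pathway (14% of clearance) is reduced to 0.43× activity: 0.14 × 0.43 = 0.0602.
The remaining 26% of clearance is unaffected.
New clearance relative to baseline: 2.1 + 0.0602 + 0.26 = 2.4202.
AUC ∝ 1/CL: fold-change = 1 / 2.4202 = 0.413.

0.413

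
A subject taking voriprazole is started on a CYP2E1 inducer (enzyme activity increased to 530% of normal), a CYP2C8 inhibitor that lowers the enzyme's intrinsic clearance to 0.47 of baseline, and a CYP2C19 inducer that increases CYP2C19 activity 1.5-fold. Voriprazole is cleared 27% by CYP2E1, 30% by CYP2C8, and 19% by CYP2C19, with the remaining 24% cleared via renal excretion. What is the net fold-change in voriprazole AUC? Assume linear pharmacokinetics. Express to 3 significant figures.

0.477

CYP2E1: 0.27 × 5.3 = 1.431
CYP2C8: 0.3 × 0.47 = 0.141
CYP2C19: 0.19 × 1.5 = 0.285
Other: 0.24 (unchanged)
New clearance relative to baseline: 1.431 + 0.141 + 0.285 + 0.24 = 2.097.
Because AUC varies inversely with clearance, the combined effect is 1 / 2.097 = 0.477.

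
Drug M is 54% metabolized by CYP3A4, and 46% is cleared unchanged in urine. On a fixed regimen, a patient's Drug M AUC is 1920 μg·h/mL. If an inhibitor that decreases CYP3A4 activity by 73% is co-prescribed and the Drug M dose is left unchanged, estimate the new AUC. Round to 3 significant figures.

3.17 × 10³ μg·h/mL

The CYP3A4 pathway (54% of clearance) drops to 0.27× activity: 0.54 × 0.27 = 0.1458.
Non-CYP routes (46%) are unchanged.
Relative clearance = 0.1458 + 0.46 = 0.6058.
With dosing unchanged, AUC scales as 1/CL: 1920 / 0.6058 = 3.17 × 10³ μg·h/mL.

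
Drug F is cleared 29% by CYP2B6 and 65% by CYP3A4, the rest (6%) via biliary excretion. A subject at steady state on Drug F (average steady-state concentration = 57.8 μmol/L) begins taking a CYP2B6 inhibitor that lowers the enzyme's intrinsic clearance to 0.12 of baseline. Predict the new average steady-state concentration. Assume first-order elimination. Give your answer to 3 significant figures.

77.6 μmol/L

The CYP2B6 pathway (29% of clearance) is reduced to 0.12× activity: 0.29 × 0.12 = 0.0348.
CYP3A4 (65%) and the residual 6% are unaffected.
CL_new/CL_old = 0.0348 + 0.65 + 0.06 = 0.7448.
Average steady-state concentration ∝ 1/CL, so new value = 57.8 / 0.7448 = 77.6 μmol/L.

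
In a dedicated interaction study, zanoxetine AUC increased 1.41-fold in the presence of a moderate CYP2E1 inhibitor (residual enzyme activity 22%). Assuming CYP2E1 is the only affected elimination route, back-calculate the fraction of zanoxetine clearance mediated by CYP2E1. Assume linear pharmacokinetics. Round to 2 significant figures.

Call the CYP2E1 fraction fm. After the interaction, CL_new/CL_old = fm × 0.22 + (1 − fm).
AUC ratio = 1 / (new CL fraction), so new CL fraction = 1 / 1.41 = 0.7092.
fm × 0.22 + 1 − fm = 0.7092  ⇒  fm × (0.22 − 1) = −0.2908  ⇒  fm = 0.37.

0.37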